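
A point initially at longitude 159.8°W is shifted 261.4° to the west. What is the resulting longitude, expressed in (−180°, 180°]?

Start at -159.8°; shift −261.4° → -421.2°.
-421.2° lies outside (−180°, 180°]; add 360° → -61.2°.

61.2°W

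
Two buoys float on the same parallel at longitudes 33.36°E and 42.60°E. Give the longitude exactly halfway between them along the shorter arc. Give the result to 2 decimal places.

Signed shortest Δλ from +33.36° to +42.60° is +9.24°.
Midpoint longitude = +33.36° + (+9.24°)/2 = +33.36° + 4.62° = +37.98°.

37.98°E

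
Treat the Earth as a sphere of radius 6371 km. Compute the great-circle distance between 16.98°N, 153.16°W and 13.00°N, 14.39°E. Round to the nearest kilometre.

16412 km

Δλ = 14.39 − -153.16 = 167.55°.
Δφ = 13.00 − 16.98 = -3.98°.
a = sin²(Δφ/2) + cos φ₁ · cos φ₂ · sin²(Δλ/2) = 0.922143.
c = 2·atan2(√a, √(1−a)) = 2.57603 rad → d = 6371·c ≈ 16411.87 km.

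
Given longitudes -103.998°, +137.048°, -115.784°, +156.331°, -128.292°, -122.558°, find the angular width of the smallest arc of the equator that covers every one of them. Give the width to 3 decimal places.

118.954°

Sort the longitudes: -128.292°, -122.558°, -115.784°, -103.998°, +137.048°, +156.331°.
Eastward gaps between consecutive values (wrapping around): 5.734°, 6.774°, 11.786°, 241.046°, 19.283°, 75.377°.
Largest gap = 241.046° ⇒ minimal covering band is its complement: 360° − 241.046° = 118.954°.
Band runs from +137.048° eastward to -103.998°, crossing the antimeridian.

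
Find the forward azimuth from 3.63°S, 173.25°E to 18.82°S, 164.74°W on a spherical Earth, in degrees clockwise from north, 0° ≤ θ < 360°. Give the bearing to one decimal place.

126.9°

Δλ = -164.74 − 173.25 = -337.99°; wrapped into (−180°, 180°]: 22.01°.
θ = atan2( sin Δλ · cos φ₂ , cos φ₁ · sin φ₂ − sin φ₁ · cos φ₂ · cos Δλ )
  = atan2(0.35473, -0.26639) = 126.905° → normalised to [0°, 360°): 126.905°.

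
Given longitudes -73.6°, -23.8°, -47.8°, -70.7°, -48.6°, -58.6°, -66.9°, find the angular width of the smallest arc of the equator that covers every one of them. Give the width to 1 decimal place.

Sort the longitudes: -73.6°, -70.7°, -66.9°, -58.6°, -48.6°, -47.8°, -23.8°.
Eastward gaps between consecutive values (wrapping around): 2.9°, 3.8°, 8.3°, 10.0°, 0.8°, 24.0°, 310.2°.
Largest gap = 310.2° ⇒ minimal covering band is its complement: 360° − 310.2° = 49.8°.
Band runs from -73.6° eastward to -23.8°.

49.8°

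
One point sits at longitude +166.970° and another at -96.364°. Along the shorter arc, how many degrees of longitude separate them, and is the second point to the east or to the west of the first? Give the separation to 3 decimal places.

Raw difference: -96.364 − 166.970 = -263.334°.
Normalise into (−180°, 180°]: -263.334° + 360° = 96.666°.
Positive ⇒ the second point lies to the east; separation 96.666°.

96.666° east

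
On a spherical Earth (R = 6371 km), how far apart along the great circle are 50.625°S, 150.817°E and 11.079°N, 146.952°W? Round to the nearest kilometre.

Δλ = -146.952 − 150.817 = -297.769°; wrapped into (−180°, 180°]: 62.231°.
Δφ = 11.079 − -50.625 = 61.704°.
a = sin²(Δφ/2) + cos φ₁ · cos φ₂ · sin²(Δλ/2) = 0.429242.
c = 2·atan2(√a, √(1−a)) = 1.42880 rad → d = 6371·c ≈ 9102.90 km.

9103 km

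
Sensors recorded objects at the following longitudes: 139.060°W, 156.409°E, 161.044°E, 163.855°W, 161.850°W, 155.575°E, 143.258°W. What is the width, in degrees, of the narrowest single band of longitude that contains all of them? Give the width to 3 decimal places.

Sort the longitudes: -163.855°, -161.850°, -143.258°, -139.060°, +155.575°, +156.409°, +161.044°.
Eastward gaps between consecutive values (wrapping around): 2.005°, 18.592°, 4.198°, 294.635°, 0.834°, 4.635°, 35.101°.
Largest gap = 294.635° ⇒ minimal covering band is its complement: 360° − 294.635° = 65.365°.
Band runs from +155.575° eastward to -139.060°, crossing the antimeridian.

65.365°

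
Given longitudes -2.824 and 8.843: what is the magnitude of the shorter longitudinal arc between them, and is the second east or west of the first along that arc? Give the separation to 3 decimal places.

Raw difference: 8.843 − -2.824 = 11.667°.
Normalise into (−180°, 180°]: 11.667° stays 11.667°.
Positive ⇒ the second point lies to the east; separation 11.667°.

11.667° east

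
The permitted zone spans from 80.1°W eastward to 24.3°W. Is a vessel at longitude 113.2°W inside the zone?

Band width going east from -80.1° to -24.3°: ((-24.3 − -80.1) mod 360) = 55.8°.
Offset of -113.2° east of the west edge: ((-113.2 − -80.1) mod 360) = 326.9°.
326.9° > 55.8° ⇒ outside.

No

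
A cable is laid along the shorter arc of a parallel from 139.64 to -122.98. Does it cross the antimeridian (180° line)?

Naïve |-122.98 − 139.64| = 262.62° > 180°, so the shorter arc goes the other way round — across 180°.
Signed shortest Δλ = ((-122.98 − 139.64 + 180) mod 360) − 180 = 97.38°.
Going east by 97.38° from +139.64° passes through 180° before reaching -122.98°.

Yes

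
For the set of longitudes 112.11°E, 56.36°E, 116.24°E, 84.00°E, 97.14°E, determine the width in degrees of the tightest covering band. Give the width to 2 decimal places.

Sort the longitudes: +56.36°, +84.00°, +97.14°, +112.11°, +116.24°.
Eastward gaps between consecutive values (wrapping around): 27.64°, 13.14°, 14.97°, 4.13°, 300.12°.
Largest gap = 300.12° ⇒ minimal covering band is its complement: 360° − 300.12° = 59.88°.
Band runs from +56.36° eastward to +116.24°.

59.88°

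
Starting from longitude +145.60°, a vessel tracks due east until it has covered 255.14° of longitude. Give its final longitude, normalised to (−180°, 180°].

Start at +145.60°; shift +255.14° → +400.74°.
+400.74° lies outside (−180°, 180°]; subtract 360° → +40.74°.

+40.74°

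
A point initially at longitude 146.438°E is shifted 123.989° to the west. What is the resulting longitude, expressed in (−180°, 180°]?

Start at +146.438°; shift −123.989° → +22.449°.
+22.449° already lies in (−180°, 180°].

22.449°E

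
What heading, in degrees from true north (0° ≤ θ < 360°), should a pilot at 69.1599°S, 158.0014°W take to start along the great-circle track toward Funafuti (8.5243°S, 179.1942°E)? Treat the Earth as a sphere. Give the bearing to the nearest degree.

334°

Δλ = 179.1942 − -158.0014 = 337.1956°; wrapped into (−180°, 180°]: -22.8044°.
θ = atan2( sin Δλ · cos φ₂ , cos φ₁ · sin φ₂ − sin φ₁ · cos φ₂ · cos Δλ )
  = atan2(-0.38330, 0.79927) = -25.621° → normalised to [0°, 360°): 334.379°.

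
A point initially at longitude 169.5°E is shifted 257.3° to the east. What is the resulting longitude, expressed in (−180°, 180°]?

Start at +169.5°; shift +257.3° → +426.8°.
+426.8° lies outside (−180°, 180°]; subtract 360° → +66.8°.

66.8°E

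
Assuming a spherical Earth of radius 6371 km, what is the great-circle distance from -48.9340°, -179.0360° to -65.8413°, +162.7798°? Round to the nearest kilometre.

2155 km

Δλ = 162.7798 − -179.0360 = 341.8158°; wrapped into (−180°, 180°]: -18.1842°.
Δφ = -65.8413 − -48.9340 = -16.9073°.
a = sin²(Δφ/2) + cos φ₁ · cos φ₂ · sin²(Δλ/2) = 0.028325.
c = 2·atan2(√a, √(1−a)) = 0.33821 rad → d = 6371·c ≈ 2154.75 km.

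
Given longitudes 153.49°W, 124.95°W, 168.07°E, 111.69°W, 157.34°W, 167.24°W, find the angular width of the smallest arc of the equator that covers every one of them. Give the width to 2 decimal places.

80.24°

Sort the longitudes: -167.24°, -157.34°, -153.49°, -124.95°, -111.69°, +168.07°.
Eastward gaps between consecutive values (wrapping around): 9.90°, 3.85°, 28.54°, 13.26°, 279.76°, 24.69°.
Largest gap = 279.76° ⇒ minimal covering band is its complement: 360° − 279.76° = 80.24°.
Band runs from +168.07° eastward to -111.69°, crossing the antimeridian.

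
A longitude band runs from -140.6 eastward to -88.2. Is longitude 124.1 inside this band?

Band width going east from -140.6° to -88.2°: ((-88.2 − -140.6) mod 360) = 52.4°.
Offset of +124.1° east of the west edge: ((124.1 − -140.6) mod 360) = 264.7°.
264.7° > 52.4° ⇒ outside.

No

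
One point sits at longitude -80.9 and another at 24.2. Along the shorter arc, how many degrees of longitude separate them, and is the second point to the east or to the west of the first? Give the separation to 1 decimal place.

Raw difference: 24.2 − -80.9 = 105.1°.
Normalise into (−180°, 180°]: 105.1° stays 105.1°.
Positive ⇒ the second point lies to the east; separation 105.1°.

105.1° east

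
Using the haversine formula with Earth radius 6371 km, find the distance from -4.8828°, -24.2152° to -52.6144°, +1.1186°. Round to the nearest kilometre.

Δλ = 1.1186 − -24.2152 = 25.3338°.
Δφ = -52.6144 − -4.8828 = -47.7316°.
a = sin²(Δφ/2) + cos φ₁ · cos φ₂ · sin²(Δλ/2) = 0.192788.
c = 2·atan2(√a, √(1−a)) = 0.90914 rad → d = 6371·c ≈ 5792.13 km.

5792 km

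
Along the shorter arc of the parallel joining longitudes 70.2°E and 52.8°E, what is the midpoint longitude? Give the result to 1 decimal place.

61.5°E

Signed shortest Δλ from +70.2° to +52.8° is -17.4°.
Midpoint longitude = +70.2° + (-17.4°)/2 = +70.2° − 8.7° = +61.5°.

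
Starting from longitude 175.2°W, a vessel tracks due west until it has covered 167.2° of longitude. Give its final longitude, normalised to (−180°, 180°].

17.6°E

Start at -175.2°; shift −167.2° → -342.4°.
-342.4° lies outside (−180°, 180°]; add 360° → +17.6°.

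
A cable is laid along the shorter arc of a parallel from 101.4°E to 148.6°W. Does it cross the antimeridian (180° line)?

Naïve |-148.6 − 101.4| = 250.0° > 180°, so the shorter arc goes the other way round — across 180°.
Signed shortest Δλ = ((-148.6 − 101.4 + 180) mod 360) − 180 = 110.0°.
Going east by 110.0° from +101.4° passes through 180° before reaching -148.6°.

Yes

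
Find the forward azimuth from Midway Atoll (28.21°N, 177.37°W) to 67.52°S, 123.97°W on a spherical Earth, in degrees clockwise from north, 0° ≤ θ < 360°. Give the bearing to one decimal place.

161.6°

Δλ = -123.97 − -177.37 = 53.40°.
θ = atan2( sin Δλ · cos φ₂ , cos φ₁ · sin φ₂ − sin φ₁ · cos φ₂ · cos Δλ )
  = atan2(0.30697, -0.92202) = 161.586° → normalised to [0°, 360°): 161.586°.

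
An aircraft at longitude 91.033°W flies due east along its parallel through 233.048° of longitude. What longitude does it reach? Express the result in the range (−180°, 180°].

Start at -91.033°; shift +233.048° → +142.015°.
+142.015° already lies in (−180°, 180°].

142.015°E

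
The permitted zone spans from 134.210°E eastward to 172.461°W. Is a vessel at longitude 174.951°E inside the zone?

Band width going east from +134.210° to -172.461°: ((-172.461 − 134.210) mod 360) = 53.329°.
Offset of +174.951° east of the west edge: ((174.951 − 134.210) mod 360) = 40.741°.
40.741° ≤ 53.329° ⇒ inside.

Yes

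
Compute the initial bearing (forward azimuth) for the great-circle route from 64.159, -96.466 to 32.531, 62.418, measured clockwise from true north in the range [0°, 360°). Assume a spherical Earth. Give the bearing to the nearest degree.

18°

Δλ = 62.418 − -96.466 = 158.884°.
θ = atan2( sin Δλ · cos φ₂ , cos φ₁ · sin φ₂ − sin φ₁ · cos φ₂ · cos Δλ )
  = atan2(0.30373, 0.94224) = 17.867° → normalised to [0°, 360°): 17.867°.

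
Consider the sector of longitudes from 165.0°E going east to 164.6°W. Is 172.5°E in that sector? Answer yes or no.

Band width going east from +165.0° to -164.6°: ((-164.6 − 165.0) mod 360) = 30.4°.
Offset of +172.5° east of the west edge: ((172.5 − 165.0) mod 360) = 7.5°.
7.5° ≤ 30.4° ⇒ inside.

Yes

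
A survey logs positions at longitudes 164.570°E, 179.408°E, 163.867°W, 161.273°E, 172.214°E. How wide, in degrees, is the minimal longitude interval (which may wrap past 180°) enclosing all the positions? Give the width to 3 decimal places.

Sort the longitudes: -163.867°, +161.273°, +164.570°, +172.214°, +179.408°.
Eastward gaps between consecutive values (wrapping around): 325.140°, 3.297°, 7.644°, 7.194°, 16.725°.
Largest gap = 325.140° ⇒ minimal covering band is its complement: 360° − 325.140° = 34.860°.
Band runs from +161.273° eastward to -163.867°, crossing the antimeridian.

34.860°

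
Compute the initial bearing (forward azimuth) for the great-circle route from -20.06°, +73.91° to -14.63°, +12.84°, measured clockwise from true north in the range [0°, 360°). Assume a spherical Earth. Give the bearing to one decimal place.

264.8°

Δλ = 12.84 − 73.91 = -61.07°.
θ = atan2( sin Δλ · cos φ₂ , cos φ₁ · sin φ₂ − sin φ₁ · cos φ₂ · cos Δλ )
  = atan2(-0.84683, -0.07671) = -95.176° → normalised to [0°, 360°): 264.824°.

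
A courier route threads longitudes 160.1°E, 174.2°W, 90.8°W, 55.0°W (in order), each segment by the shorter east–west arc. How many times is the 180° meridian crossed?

Leg 1: +160.1° → -174.2°, shortest Δλ = 25.7° (east) — crosses 180°.
Leg 2: -174.2° → -90.8°, shortest Δλ = 83.4° (east) — does not cross 180°.
Leg 3: -90.8° → -55.0°, shortest Δλ = 35.8° (east) — does not cross 180°.
Total crossings: 1.

1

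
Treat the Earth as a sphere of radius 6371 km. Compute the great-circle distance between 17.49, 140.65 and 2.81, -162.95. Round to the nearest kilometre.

Δλ = -162.95 − 140.65 = -303.60°; wrapped into (−180°, 180°]: 56.40°.
Δφ = 2.81 − 17.49 = -14.68°.
a = sin²(Δφ/2) + cos φ₁ · cos φ₂ · sin²(Δλ/2) = 0.229047.
c = 2·atan2(√a, √(1−a)) = 0.99809 rad → d = 6371·c ≈ 6358.84 km.

6359 km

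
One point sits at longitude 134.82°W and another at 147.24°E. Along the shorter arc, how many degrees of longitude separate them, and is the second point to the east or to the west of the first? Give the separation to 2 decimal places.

Raw difference: 147.24 − -134.82 = 282.06°.
Normalise into (−180°, 180°]: 282.06° − 360° = -77.94°.
Negative ⇒ the second point lies to the west; separation 77.94°.

77.94° west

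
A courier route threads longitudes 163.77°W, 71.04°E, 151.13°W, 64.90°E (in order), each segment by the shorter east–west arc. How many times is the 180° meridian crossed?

3

Leg 1: -163.77° → +71.04°, shortest Δλ = -125.19° (west) — crosses 180°.
Leg 2: +71.04° → -151.13°, shortest Δλ = 137.83° (east) — crosses 180°.
Leg 3: -151.13° → +64.90°, shortest Δλ = -143.97° (west) — crosses 180°.
Total crossings: 3.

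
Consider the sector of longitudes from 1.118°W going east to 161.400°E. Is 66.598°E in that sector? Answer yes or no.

Band width going east from -1.118° to +161.400°: ((161.400 − -1.118) mod 360) = 162.518°.
Offset of +66.598° east of the west edge: ((66.598 − -1.118) mod 360) = 67.716°.
67.716° ≤ 162.518° ⇒ inside.

Yes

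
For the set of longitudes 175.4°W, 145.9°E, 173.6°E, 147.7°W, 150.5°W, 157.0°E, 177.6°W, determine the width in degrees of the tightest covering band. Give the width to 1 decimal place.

66.4°

Sort the longitudes: -177.6°, -175.4°, -150.5°, -147.7°, +145.9°, +157.0°, +173.6°.
Eastward gaps between consecutive values (wrapping around): 2.2°, 24.9°, 2.8°, 293.6°, 11.1°, 16.6°, 8.8°.
Largest gap = 293.6° ⇒ minimal covering band is its complement: 360° − 293.6° = 66.4°.
Band runs from +145.9° eastward to -147.7°, crossing the antimeridian.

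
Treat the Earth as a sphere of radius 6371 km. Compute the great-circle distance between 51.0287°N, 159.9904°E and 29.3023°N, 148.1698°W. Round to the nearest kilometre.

4892 km

Δλ = -148.1698 − 159.9904 = -308.1602°; wrapped into (−180°, 180°]: 51.8398°.
Δφ = 29.3023 − 51.0287 = -21.7264°.
a = sin²(Δφ/2) + cos φ₁ · cos φ₂ · sin²(Δλ/2) = 0.140312.
c = 2·atan2(√a, √(1−a)) = 0.76789 rad → d = 6371·c ≈ 4892.25 km.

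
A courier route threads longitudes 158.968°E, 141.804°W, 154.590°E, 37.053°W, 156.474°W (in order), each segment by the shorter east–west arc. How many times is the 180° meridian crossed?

Leg 1: +158.968° → -141.804°, shortest Δλ = 59.228° (east) — crosses 180°.
Leg 2: -141.804° → +154.590°, shortest Δλ = -63.606° (west) — crosses 180°.
Leg 3: +154.590° → -37.053°, shortest Δλ = 168.357° (east) — crosses 180°.
Leg 4: -37.053° → -156.474°, shortest Δλ = -119.421° (west) — does not cross 180°.
Total crossings: 3.

3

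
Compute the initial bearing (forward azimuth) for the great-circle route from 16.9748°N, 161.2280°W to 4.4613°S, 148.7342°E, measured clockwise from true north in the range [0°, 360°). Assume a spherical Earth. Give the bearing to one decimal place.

251.1°

Δλ = 148.7342 − -161.2280 = 309.9622°; wrapped into (−180°, 180°]: -50.0378°.
θ = atan2( sin Δλ · cos φ₂ , cos φ₁ · sin φ₂ − sin φ₁ · cos φ₂ · cos Δλ )
  = atan2(-0.76415, -0.26134) = -108.881° → normalised to [0°, 360°): 251.119°.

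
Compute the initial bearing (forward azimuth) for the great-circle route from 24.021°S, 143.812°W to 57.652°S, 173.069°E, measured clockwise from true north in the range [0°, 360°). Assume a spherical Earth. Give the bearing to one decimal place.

Δλ = 173.069 − -143.812 = 316.881°; wrapped into (−180°, 180°]: -43.119°.
θ = atan2( sin Δλ · cos φ₂ , cos φ₁ · sin φ₂ − sin φ₁ · cos φ₂ · cos Δλ )
  = atan2(-0.36572, -0.61266) = -149.165° → normalised to [0°, 360°): 210.835°.

210.8°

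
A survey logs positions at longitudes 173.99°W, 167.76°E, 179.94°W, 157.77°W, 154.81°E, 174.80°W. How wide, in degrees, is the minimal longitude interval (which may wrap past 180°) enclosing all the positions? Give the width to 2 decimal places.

47.42°

Sort the longitudes: -179.94°, -174.80°, -173.99°, -157.77°, +154.81°, +167.76°.
Eastward gaps between consecutive values (wrapping around): 5.14°, 0.81°, 16.22°, 312.58°, 12.95°, 12.30°.
Largest gap = 312.58° ⇒ minimal covering band is its complement: 360° − 312.58° = 47.42°.
Band runs from +154.81° eastward to -157.77°, crossing the antimeridian.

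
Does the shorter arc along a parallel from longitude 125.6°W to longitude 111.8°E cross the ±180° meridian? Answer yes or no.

Naïve |111.8 − -125.6| = 237.4° > 180°, so the shorter arc goes the other way round — across 180°.
Signed shortest Δλ = ((111.8 − -125.6 + 180) mod 360) − 180 = -122.6°.
Going west by 122.6° from -125.6° passes through 180° before reaching +111.8°.

Yes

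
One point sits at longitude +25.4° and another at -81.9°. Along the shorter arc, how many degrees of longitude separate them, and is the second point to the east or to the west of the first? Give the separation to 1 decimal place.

Raw difference: -81.9 − 25.4 = -107.3°.
Normalise into (−180°, 180°]: -107.3° stays -107.3°.
Negative ⇒ the second point lies to the west; separation 107.3°.

107.3° west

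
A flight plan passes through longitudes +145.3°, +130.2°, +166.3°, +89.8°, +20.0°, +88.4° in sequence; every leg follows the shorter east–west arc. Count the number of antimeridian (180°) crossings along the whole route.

0

Leg 1: +145.3° → +130.2°, shortest Δλ = -15.1° (west) — does not cross 180°.
Leg 2: +130.2° → +166.3°, shortest Δλ = 36.1° (east) — does not cross 180°.
Leg 3: +166.3° → +89.8°, shortest Δλ = -76.5° (west) — does not cross 180°.
Leg 4: +89.8° → +20.0°, shortest Δλ = -69.8° (west) — does not cross 180°.
Leg 5: +20.0° → +88.4°, shortest Δλ = 68.4° (east) — does not cross 180°.
Total crossings: 0.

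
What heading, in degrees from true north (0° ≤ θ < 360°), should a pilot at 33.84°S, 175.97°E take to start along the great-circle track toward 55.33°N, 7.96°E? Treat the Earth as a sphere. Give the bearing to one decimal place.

Δλ = 7.96 − 175.97 = -168.01°.
θ = atan2( sin Δλ · cos φ₂ , cos φ₁ · sin φ₂ − sin φ₁ · cos φ₂ · cos Δλ )
  = atan2(-0.11817, 0.37325) = -17.568° → normalised to [0°, 360°): 342.432°.

342.4°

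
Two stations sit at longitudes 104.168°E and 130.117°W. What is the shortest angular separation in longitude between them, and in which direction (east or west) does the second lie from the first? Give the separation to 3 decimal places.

Raw difference: -130.117 − 104.168 = -234.285°.
Normalise into (−180°, 180°]: -234.285° + 360° = 125.715°.
Positive ⇒ the second point lies to the east; separation 125.715°.

125.715° east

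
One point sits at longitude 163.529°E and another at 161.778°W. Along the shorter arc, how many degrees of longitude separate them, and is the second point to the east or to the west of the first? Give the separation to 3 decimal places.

Raw difference: -161.778 − 163.529 = -325.307°.
Normalise into (−180°, 180°]: -325.307° + 360° = 34.693°.
Positive ⇒ the second point lies to the east; separation 34.693°.

34.693° east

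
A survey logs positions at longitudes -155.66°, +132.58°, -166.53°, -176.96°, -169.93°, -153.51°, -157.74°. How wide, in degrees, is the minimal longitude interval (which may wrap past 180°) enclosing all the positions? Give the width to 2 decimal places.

Sort the longitudes: -176.96°, -169.93°, -166.53°, -157.74°, -155.66°, -153.51°, +132.58°.
Eastward gaps between consecutive values (wrapping around): 7.03°, 3.40°, 8.79°, 2.08°, 2.15°, 286.09°, 50.46°.
Largest gap = 286.09° ⇒ minimal covering band is its complement: 360° − 286.09° = 73.91°.
Band runs from +132.58° eastward to -153.51°, crossing the antimeridian.

73.91°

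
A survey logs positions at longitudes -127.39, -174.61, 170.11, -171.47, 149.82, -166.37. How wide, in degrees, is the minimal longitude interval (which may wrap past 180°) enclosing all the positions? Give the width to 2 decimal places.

Sort the longitudes: -174.61°, -171.47°, -166.37°, -127.39°, +149.82°, +170.11°.
Eastward gaps between consecutive values (wrapping around): 3.14°, 5.10°, 38.98°, 277.21°, 20.29°, 15.28°.
Largest gap = 277.21° ⇒ minimal covering band is its complement: 360° − 277.21° = 82.79°.
Band runs from +149.82° eastward to -127.39°, crossing the antimeridian.

82.79°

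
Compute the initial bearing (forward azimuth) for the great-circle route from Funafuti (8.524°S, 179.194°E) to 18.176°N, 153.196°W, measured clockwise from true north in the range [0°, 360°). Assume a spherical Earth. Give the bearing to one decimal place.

45.5°

Δλ = -153.196 − 179.194 = -332.390°; wrapped into (−180°, 180°]: 27.610°.
θ = atan2( sin Δλ · cos φ₂ , cos φ₁ · sin φ₂ − sin φ₁ · cos φ₂ · cos Δλ )
  = atan2(0.44033, 0.43328) = 45.462° → normalised to [0°, 360°): 45.462°.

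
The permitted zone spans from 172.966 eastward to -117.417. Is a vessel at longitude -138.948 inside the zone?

Band width going east from +172.966° to -117.417°: ((-117.417 − 172.966) mod 360) = 69.617°.
Offset of -138.948° east of the west edge: ((-138.948 − 172.966) mod 360) = 48.086°.
48.086° ≤ 69.617° ⇒ inside.

Yes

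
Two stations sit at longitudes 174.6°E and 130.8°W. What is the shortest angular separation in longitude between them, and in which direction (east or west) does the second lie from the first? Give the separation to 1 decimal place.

Raw difference: -130.8 − 174.6 = -305.4°.
Normalise into (−180°, 180°]: -305.4° + 360° = 54.6°.
Positive ⇒ the second point lies to the east; separation 54.6°.

54.6° east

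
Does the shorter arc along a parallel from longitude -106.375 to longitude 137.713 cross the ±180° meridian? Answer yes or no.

Naïve |137.713 − -106.375| = 244.088° > 180°, so the shorter arc goes the other way round — across 180°.
Signed shortest Δλ = ((137.713 − -106.375 + 180) mod 360) − 180 = -115.912°.
Going west by 115.912° from -106.375° passes through 180° before reaching +137.713°.

Yes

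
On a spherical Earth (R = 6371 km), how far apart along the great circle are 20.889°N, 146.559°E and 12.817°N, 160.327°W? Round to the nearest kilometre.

Δλ = -160.327 − 146.559 = -306.886°; wrapped into (−180°, 180°]: 53.114°.
Δφ = 12.817 − 20.889 = -8.072°.
a = sin²(Δφ/2) + cos φ₁ · cos φ₂ · sin²(Δλ/2) = 0.187050.
c = 2·atan2(√a, √(1−a)) = 0.89451 rad → d = 6371·c ≈ 5698.94 km.

5699 km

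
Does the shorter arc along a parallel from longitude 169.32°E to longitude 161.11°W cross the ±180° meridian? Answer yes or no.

Yes

Naïve |-161.11 − 169.32| = 330.43° > 180°, so the shorter arc goes the other way round — across 180°.
Signed shortest Δλ = ((-161.11 − 169.32 + 180) mod 360) − 180 = 29.57°.
Going east by 29.57° from +169.32° passes through 180° before reaching -161.11°.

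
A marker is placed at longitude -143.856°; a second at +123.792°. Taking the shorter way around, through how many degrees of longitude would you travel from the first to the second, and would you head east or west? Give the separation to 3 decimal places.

Raw difference: 123.792 − -143.856 = 267.648°.
Normalise into (−180°, 180°]: 267.648° − 360° = -92.352°.
Negative ⇒ the second point lies to the west; separation 92.352°.

92.352° west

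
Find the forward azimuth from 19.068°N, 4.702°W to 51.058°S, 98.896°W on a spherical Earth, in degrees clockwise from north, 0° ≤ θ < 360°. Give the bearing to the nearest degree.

Δλ = -98.896 − -4.702 = -94.194°.
θ = atan2( sin Δλ · cos φ₂ , cos φ₁ · sin φ₂ − sin φ₁ · cos φ₂ · cos Δλ )
  = atan2(-0.62685, -0.72009) = -138.960° → normalised to [0°, 360°): 221.040°.

221°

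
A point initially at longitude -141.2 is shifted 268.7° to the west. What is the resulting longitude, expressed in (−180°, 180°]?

-49.9°

Start at -141.2°; shift −268.7° → -409.9°.
-409.9° lies outside (−180°, 180°]; add 360° → -49.9°.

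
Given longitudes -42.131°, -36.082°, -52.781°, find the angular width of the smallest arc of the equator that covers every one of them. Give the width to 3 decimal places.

Sort the longitudes: -52.781°, -42.131°, -36.082°.
Eastward gaps between consecutive values (wrapping around): 10.650°, 6.049°, 343.301°.
Largest gap = 343.301° ⇒ minimal covering band is its complement: 360° − 343.301° = 16.699°.
Band runs from -52.781° eastward to -36.082°.

16.699°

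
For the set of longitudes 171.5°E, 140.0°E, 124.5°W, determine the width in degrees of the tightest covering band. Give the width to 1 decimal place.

Sort the longitudes: -124.5°, +140.0°, +171.5°.
Eastward gaps between consecutive values (wrapping around): 264.5°, 31.5°, 64.0°.
Largest gap = 264.5° ⇒ minimal covering band is its complement: 360° − 264.5° = 95.5°.
Band runs from +140.0° eastward to -124.5°, crossing the antimeridian.

95.5°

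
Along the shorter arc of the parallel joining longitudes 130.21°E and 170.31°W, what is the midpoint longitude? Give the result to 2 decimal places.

159.95°E

Signed shortest Δλ from +130.21° to -170.31° is +59.48°.
Midpoint longitude = +130.21° + (+59.48°)/2 = +130.21° + 29.74° = +159.95°.
(The naïve average (+130.21 + -170.31)/2 = -20.05° is on the wrong side of the globe.)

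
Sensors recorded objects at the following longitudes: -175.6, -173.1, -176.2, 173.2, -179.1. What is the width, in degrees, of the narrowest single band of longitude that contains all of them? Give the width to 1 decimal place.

Sort the longitudes: -179.1°, -176.2°, -175.6°, -173.1°, +173.2°.
Eastward gaps between consecutive values (wrapping around): 2.9°, 0.6°, 2.5°, 346.3°, 7.7°.
Largest gap = 346.3° ⇒ minimal covering band is its complement: 360° − 346.3° = 13.7°.
Band runs from +173.2° eastward to -173.1°, crossing the antimeridian.

13.7°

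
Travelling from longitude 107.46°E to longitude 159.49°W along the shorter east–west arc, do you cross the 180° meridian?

Naïve |-159.49 − 107.46| = 266.95° > 180°, so the shorter arc goes the other way round — across 180°.
Signed shortest Δλ = ((-159.49 − 107.46 + 180) mod 360) − 180 = 93.05°.
Going east by 93.05° from +107.46° passes through 180° before reaching -159.49°.

Yes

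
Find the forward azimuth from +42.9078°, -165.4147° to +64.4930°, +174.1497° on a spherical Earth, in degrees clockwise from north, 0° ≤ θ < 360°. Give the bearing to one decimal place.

338.7°

Δλ = 174.1497 − -165.4147 = 339.5644°; wrapped into (−180°, 180°]: -20.4356°.
θ = atan2( sin Δλ · cos φ₂ , cos φ₁ · sin φ₂ − sin φ₁ · cos φ₂ · cos Δλ )
  = atan2(-0.15035, 0.38634) = -21.265° → normalised to [0°, 360°): 338.735°.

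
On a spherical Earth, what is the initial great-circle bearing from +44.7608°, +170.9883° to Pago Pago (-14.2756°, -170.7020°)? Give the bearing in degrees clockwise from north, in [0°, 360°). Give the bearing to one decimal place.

Δλ = -170.7020 − 170.9883 = -341.6903°; wrapped into (−180°, 180°]: 18.3097°.
θ = atan2( sin Δλ · cos φ₂ , cos φ₁ · sin φ₂ − sin φ₁ · cos φ₂ · cos Δλ )
  = atan2(0.30445, -0.82295) = 159.698° → normalised to [0°, 360°): 159.698°.

159.7°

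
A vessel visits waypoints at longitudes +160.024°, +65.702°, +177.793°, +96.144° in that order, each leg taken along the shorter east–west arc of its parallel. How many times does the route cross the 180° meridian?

0

Leg 1: +160.024° → +65.702°, shortest Δλ = -94.322° (west) — does not cross 180°.
Leg 2: +65.702° → +177.793°, shortest Δλ = 112.091° (east) — does not cross 180°.
Leg 3: +177.793° → +96.144°, shortest Δλ = -81.649° (west) — does not cross 180°.
Total crossings: 0.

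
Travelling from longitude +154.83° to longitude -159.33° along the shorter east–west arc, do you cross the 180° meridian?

Yes

Naïve |-159.33 − 154.83| = 314.16° > 180°, so the shorter arc goes the other way round — across 180°.
Signed shortest Δλ = ((-159.33 − 154.83 + 180) mod 360) − 180 = 45.84°.
Going east by 45.84° from +154.83° passes through 180° before reaching -159.33°.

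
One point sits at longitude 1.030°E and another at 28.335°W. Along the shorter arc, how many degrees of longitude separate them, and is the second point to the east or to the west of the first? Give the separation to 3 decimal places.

Raw difference: -28.335 − 1.030 = -29.365°.
Normalise into (−180°, 180°]: -29.365° stays -29.365°.
Negative ⇒ the second point lies to the west; separation 29.365°.

29.365° west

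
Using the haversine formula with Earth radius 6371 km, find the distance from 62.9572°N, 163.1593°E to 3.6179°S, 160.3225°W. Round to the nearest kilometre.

8010 km

Δλ = -160.3225 − 163.1593 = -323.4818°; wrapped into (−180°, 180°]: 36.5182°.
Δφ = -3.6179 − 62.9572 = -66.5751°.
a = sin²(Δφ/2) + cos φ₁ · cos φ₂ · sin²(Δλ/2) = 0.345769.
c = 2·atan2(√a, √(1−a)) = 1.25722 rad → d = 6371·c ≈ 8009.76 km.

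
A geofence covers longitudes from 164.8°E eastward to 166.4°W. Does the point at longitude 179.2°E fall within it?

Yes

Band width going east from +164.8° to -166.4°: ((-166.4 − 164.8) mod 360) = 28.8°.
Offset of +179.2° east of the west edge: ((179.2 − 164.8) mod 360) = 14.4°.
14.4° ≤ 28.8° ⇒ inside.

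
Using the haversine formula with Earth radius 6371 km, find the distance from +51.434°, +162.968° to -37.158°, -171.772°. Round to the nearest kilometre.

Δλ = -171.772 − 162.968 = -334.740°; wrapped into (−180°, 180°]: 25.260°.
Δφ = -37.158 − 51.434 = -88.592°.
a = sin²(Δφ/2) + cos φ₁ · cos φ₂ · sin²(Δλ/2) = 0.511468.
c = 2·atan2(√a, √(1−a)) = 1.59373 rad → d = 6371·c ≈ 10153.68 km.

10154 km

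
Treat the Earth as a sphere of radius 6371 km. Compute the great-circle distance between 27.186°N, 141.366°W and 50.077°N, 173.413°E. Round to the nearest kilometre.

Δλ = 173.413 − -141.366 = 314.779°; wrapped into (−180°, 180°]: -45.221°.
Δφ = 50.077 − 27.186 = 22.891°.
a = sin²(Δφ/2) + cos φ₁ · cos φ₂ · sin²(Δλ/2) = 0.123757.
c = 2·atan2(√a, √(1−a)) = 0.71897 rad → d = 6371·c ≈ 4580.55 km.

4581 km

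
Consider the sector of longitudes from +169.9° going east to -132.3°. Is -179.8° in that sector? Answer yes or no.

Band width going east from +169.9° to -132.3°: ((-132.3 − 169.9) mod 360) = 57.8°.
Offset of -179.8° east of the west edge: ((-179.8 − 169.9) mod 360) = 10.3°.
10.3° ≤ 57.8° ⇒ inside.

Yes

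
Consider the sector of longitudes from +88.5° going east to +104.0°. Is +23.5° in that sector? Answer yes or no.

No

Band width going east from +88.5° to +104.0°: ((104.0 − 88.5) mod 360) = 15.5°.
Offset of +23.5° east of the west edge: ((23.5 − 88.5) mod 360) = 295.0°.
295.0° > 15.5° ⇒ outside.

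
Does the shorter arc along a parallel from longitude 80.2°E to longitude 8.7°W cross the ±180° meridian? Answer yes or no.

Signed shortest Δλ = ((-8.7 − 80.2 + 180) mod 360) − 180 = -88.9°.
Going west by 88.9° from +80.2° reaches -8.7° without touching 180°.

No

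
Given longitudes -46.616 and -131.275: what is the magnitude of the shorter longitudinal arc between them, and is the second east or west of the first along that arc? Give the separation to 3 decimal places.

84.659° west

Raw difference: -131.275 − -46.616 = -84.659°.
Normalise into (−180°, 180°]: -84.659° stays -84.659°.
Negative ⇒ the second point lies to the west; separation 84.659°.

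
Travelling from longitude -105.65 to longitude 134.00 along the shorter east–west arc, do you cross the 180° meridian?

Naïve |134.00 − -105.65| = 239.65° > 180°, so the shorter arc goes the other way round — across 180°.
Signed shortest Δλ = ((134.00 − -105.65 + 180) mod 360) − 180 = -120.35°.
Going west by 120.35° from -105.65° passes through 180° before reaching +134.00°.

Yes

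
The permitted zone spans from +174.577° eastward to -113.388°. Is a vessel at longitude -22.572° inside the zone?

No

Band width going east from +174.577° to -113.388°: ((-113.388 − 174.577) mod 360) = 72.035°.
Offset of -22.572° east of the west edge: ((-22.572 − 174.577) mod 360) = 162.851°.
162.851° > 72.035° ⇒ outside.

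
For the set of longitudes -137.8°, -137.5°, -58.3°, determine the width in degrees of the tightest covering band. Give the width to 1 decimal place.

79.5°

Sort the longitudes: -137.8°, -137.5°, -58.3°.
Eastward gaps between consecutive values (wrapping around): 0.3°, 79.2°, 280.5°.
Largest gap = 280.5° ⇒ minimal covering band is its complement: 360° − 280.5° = 79.5°.
Band runs from -137.8° eastward to -58.3°.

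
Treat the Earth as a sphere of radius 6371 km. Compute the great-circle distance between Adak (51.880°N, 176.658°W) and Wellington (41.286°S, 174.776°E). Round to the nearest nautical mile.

Δλ = 174.776 − -176.658 = 351.434°; wrapped into (−180°, 180°]: -8.566°.
Δφ = -41.286 − 51.880 = -93.166°.
a = sin²(Δφ/2) + cos φ₁ · cos φ₂ · sin²(Δλ/2) = 0.530202.
c = 2·atan2(√a, √(1−a)) = 1.63124 rad → d = 6371·c ≈ 10392.61 km ≈ 5611.56 nmi.

5612 nmi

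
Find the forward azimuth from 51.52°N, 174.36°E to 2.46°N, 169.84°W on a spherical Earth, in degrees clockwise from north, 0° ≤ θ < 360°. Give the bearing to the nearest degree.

Δλ = -169.84 − 174.36 = -344.20°; wrapped into (−180°, 180°]: 15.80°.
θ = atan2( sin Δλ · cos φ₂ , cos φ₁ · sin φ₂ − sin φ₁ · cos φ₂ · cos Δλ )
  = atan2(0.27203, -0.72585) = 159.455° → normalised to [0°, 360°): 159.455°.

159°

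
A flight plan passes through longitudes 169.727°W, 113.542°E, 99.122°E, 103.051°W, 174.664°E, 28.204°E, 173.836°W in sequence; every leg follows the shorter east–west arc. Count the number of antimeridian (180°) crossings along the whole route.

Leg 1: -169.727° → +113.542°, shortest Δλ = -76.731° (west) — crosses 180°.
Leg 2: +113.542° → +99.122°, shortest Δλ = -14.42° (west) — does not cross 180°.
Leg 3: +99.122° → -103.051°, shortest Δλ = 157.827° (east) — crosses 180°.
Leg 4: -103.051° → +174.664°, shortest Δλ = -82.285° (west) — crosses 180°.
Leg 5: +174.664° → +28.204°, shortest Δλ = -146.46° (west) — does not cross 180°.
Leg 6: +28.204° → -173.836°, shortest Δλ = 157.96° (east) — crosses 180°.
Total crossings: 4.

4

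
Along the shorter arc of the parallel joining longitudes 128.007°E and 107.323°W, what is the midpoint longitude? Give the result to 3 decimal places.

169.658°W

Signed shortest Δλ from +128.007° to -107.323° is +124.670°.
Midpoint longitude = +128.007° + (+124.670°)/2 = +128.007° + 62.335° = +190.342°.
Normalise into (−180°, 180°]: -169.658°.
(The naïve average (+128.007 + -107.323)/2 = 10.342° is on the wrong side of the globe.)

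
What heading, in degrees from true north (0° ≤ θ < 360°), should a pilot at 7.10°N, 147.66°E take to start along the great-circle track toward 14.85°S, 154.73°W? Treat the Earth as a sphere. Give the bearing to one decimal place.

Δλ = -154.73 − 147.66 = -302.39°; wrapped into (−180°, 180°]: 57.61°.
θ = atan2( sin Δλ · cos φ₂ , cos φ₁ · sin φ₂ − sin φ₁ · cos φ₂ · cos Δλ )
  = atan2(0.81622, -0.31832) = 111.306° → normalised to [0°, 360°): 111.306°.

111.3°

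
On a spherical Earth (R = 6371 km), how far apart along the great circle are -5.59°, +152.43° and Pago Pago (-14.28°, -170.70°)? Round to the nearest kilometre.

Δλ = -170.70 − 152.43 = -323.13°; wrapped into (−180°, 180°]: 36.87°.
Δφ = -14.28 − -5.59 = -8.69°.
a = sin²(Δφ/2) + cos φ₁ · cos φ₂ · sin²(Δλ/2) = 0.102190.
c = 2·atan2(√a, √(1−a)) = 0.65077 rad → d = 6371·c ≈ 4146.02 km.

4146 km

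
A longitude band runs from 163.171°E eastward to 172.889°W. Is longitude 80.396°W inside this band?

Band width going east from +163.171° to -172.889°: ((-172.889 − 163.171) mod 360) = 23.940°.
Offset of -80.396° east of the west edge: ((-80.396 − 163.171) mod 360) = 116.433°.
116.433° > 23.940° ⇒ outside.

No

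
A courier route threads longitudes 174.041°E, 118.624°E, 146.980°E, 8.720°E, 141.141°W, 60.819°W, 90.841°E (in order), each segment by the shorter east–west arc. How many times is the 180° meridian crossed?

Leg 1: +174.041° → +118.624°, shortest Δλ = -55.417° (west) — does not cross 180°.
Leg 2: +118.624° → +146.980°, shortest Δλ = 28.356° (east) — does not cross 180°.
Leg 3: +146.980° → +8.720°, shortest Δλ = -138.26° (west) — does not cross 180°.
Leg 4: +8.720° → -141.141°, shortest Δλ = -149.861° (west) — does not cross 180°.
Leg 5: -141.141° → -60.819°, shortest Δλ = 80.322° (east) — does not cross 180°.
Leg 6: -60.819° → +90.841°, shortest Δλ = 151.66° (east) — does not cross 180°.
Total crossings: 0.

0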